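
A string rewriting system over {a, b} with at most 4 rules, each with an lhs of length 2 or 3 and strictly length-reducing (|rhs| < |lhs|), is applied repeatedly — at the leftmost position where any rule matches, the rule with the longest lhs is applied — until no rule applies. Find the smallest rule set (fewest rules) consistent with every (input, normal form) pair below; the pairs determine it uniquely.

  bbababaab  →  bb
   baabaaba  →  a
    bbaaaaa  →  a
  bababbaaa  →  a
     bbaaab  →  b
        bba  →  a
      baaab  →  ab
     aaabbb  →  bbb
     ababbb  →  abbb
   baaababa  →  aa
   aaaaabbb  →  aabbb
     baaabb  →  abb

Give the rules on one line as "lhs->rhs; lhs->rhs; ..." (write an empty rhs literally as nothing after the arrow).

aaa->; ba->a; baa->; bab->b

  | bbababaab => bbabaab => bbaab => bb
  | baabaaba => baaba => ba => a
  | bbaaaaa => baaa => a
  | bababbaaa => babbaaa => bbaaa => ba => a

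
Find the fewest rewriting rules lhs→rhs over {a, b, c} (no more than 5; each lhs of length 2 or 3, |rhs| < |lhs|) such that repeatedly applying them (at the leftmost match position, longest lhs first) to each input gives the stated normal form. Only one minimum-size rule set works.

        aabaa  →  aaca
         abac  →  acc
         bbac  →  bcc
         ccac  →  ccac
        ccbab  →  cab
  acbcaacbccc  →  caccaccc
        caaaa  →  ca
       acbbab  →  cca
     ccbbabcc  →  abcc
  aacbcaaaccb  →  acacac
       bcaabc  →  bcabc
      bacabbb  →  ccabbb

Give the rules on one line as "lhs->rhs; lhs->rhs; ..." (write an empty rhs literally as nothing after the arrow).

acb->ca; ba->c; caa->ca; cb->

  | aabaa => aaca
  | abac => acc
  | bbac => bcc
  | ccac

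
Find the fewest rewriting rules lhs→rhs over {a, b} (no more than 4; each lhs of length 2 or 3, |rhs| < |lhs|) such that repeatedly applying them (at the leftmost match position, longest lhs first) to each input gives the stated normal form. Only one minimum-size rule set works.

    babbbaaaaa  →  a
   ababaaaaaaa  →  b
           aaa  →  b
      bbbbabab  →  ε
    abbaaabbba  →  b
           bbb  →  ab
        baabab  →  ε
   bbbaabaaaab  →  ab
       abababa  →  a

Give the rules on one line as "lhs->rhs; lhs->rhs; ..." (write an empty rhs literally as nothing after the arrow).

aaa->b; ba->a; bb->; bbb->ab

  | babbbaaaaa => abbbaaaaa => aabaaaaa => aaaaaaa => baaaa => aaaa => ba => a
  | ababaaaaaaa => aabaaaaaaa => aaaaaaaaa => baaaaaa => aaaaaa => baaa => aaa => b
  | aaa => b
  | bbbbabab => abbabab => aabab => aaab => bb => ε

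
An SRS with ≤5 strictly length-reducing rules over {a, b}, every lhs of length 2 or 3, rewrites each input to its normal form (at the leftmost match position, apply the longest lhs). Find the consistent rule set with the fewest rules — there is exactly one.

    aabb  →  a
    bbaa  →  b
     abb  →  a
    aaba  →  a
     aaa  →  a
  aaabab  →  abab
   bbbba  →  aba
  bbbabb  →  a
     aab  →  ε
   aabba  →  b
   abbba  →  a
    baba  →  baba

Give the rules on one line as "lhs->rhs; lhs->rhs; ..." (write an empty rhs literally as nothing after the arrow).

aa->b; aaa->a; bb->; bbb->a

  | aabb => bbb => a
  | bbaa => aa => b
  | abb => a
  | aaba => bba => a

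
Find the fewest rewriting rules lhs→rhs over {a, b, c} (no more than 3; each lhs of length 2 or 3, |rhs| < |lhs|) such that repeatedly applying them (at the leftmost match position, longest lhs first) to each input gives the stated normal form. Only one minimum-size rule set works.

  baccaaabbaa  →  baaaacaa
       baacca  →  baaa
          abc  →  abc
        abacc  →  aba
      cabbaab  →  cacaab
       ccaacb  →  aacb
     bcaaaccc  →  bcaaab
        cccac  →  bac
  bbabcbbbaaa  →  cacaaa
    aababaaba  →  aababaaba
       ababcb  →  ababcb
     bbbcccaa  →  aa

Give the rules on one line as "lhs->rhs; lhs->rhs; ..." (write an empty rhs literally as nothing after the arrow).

bb->c; cc->; ccc->b

  | baccaaabbaa => baaaabbaa => baaaacaa
  | baacca => baaa
  | abc
  | abacc => aba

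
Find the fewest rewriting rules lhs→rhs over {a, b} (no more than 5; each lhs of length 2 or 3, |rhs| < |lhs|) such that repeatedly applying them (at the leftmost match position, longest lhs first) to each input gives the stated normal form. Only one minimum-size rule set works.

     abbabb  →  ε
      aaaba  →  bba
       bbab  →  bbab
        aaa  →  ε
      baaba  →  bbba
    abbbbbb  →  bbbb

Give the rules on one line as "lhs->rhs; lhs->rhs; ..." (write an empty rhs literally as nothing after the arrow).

aa->; aaa->aa; aab->bb; abb->

  | abbabb => abb => ε
  | aaaba => aaba => bba
  | bbab
  | aaa => aa => ε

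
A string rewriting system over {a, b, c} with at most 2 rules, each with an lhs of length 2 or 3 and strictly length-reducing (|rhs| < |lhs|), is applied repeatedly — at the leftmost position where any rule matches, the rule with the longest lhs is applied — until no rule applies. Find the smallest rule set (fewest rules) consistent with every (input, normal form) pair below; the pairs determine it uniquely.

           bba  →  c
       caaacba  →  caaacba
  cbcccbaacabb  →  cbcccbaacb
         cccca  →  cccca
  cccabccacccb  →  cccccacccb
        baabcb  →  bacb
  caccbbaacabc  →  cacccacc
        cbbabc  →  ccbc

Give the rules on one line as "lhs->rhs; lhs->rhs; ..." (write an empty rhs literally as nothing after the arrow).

  | bba => c
  | caaacba
  | cbcccbaacabb => cbcccbaacb
  | cccca

ab->; bba->c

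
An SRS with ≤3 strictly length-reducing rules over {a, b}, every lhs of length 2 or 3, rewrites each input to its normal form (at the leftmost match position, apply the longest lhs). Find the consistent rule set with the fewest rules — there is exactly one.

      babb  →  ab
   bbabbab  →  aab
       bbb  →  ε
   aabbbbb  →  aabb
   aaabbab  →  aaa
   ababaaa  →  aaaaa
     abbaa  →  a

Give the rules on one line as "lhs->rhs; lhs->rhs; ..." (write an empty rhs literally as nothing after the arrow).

ba->; bab->a; bbb->

  | babb => ab
  | bbabbab => babab => aab
  | bbb => ε
  | aabbbbb => aabb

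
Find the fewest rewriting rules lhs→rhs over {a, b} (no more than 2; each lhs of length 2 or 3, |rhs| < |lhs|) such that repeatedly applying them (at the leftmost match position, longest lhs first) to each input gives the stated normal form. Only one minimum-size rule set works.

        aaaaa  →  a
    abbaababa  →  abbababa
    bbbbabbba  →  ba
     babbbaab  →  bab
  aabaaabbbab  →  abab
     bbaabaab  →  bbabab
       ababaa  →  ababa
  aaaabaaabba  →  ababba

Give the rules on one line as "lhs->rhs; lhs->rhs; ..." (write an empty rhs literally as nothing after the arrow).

aa->a; bbb->

  | aaaaa => aaaa => aaa => aa => a
  | abbaababa => abbababa
  | bbbbabbba => babbba => baa => ba
  | babbbaab => baaab => baab => bab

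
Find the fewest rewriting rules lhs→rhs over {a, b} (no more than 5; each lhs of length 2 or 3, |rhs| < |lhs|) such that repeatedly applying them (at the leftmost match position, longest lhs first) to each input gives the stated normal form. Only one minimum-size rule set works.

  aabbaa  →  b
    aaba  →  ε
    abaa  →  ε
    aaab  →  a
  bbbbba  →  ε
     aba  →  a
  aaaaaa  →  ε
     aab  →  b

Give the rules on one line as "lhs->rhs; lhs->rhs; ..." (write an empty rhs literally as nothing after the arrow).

  | aabbaa => bbaa => aaa => b
  | aaba => ba => ε
  | abaa => aa => ε
  | aaab => bb => a

aa->; aaa->b; ba->; bb->a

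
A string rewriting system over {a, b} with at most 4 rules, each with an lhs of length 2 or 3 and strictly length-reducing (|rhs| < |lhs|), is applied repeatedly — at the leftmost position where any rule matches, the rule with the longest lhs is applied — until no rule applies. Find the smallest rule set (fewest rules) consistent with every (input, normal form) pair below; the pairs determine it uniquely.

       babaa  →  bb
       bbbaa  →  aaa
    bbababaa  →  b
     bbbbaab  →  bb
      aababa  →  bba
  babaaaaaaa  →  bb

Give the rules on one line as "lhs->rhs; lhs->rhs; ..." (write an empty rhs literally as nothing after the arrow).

  | babaa => baba => bab => bb
  | bbbaa => aaa
  | bbababaa => bbabbaa => bbbbaa => abaa => aba => ab => b
  | bbbbaab => abaab => abab => abb => bb

ab->b; aba->ab; bbb->a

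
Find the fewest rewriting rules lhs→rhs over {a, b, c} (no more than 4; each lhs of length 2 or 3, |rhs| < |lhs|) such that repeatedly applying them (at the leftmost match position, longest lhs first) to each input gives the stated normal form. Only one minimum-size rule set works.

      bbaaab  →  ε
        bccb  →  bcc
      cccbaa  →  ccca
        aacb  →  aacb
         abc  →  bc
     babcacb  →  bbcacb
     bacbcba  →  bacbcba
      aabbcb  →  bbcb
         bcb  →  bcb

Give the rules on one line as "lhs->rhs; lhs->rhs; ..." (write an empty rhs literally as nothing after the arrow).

  | bbaaab => bbaab => bbab => bbb => ε
  | bccb => bcc
  | cccbaa => cccaa => ccca
  | aacb

ab->b; bbb->; caa->ca; ccb->cc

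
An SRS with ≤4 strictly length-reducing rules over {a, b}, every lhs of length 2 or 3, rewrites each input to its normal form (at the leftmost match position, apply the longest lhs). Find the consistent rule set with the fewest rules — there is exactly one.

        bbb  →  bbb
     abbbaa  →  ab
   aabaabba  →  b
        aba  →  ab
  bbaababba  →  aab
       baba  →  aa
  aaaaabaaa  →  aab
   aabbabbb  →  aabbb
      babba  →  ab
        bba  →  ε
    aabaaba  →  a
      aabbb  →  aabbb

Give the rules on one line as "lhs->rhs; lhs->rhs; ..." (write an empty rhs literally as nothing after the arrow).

aaa->; ba->b; bab->a; bba->

  | bbb
  | abbbaa => aba => ab
  | aabaabba => aababba => aaaba => ba => b
  | aba => ab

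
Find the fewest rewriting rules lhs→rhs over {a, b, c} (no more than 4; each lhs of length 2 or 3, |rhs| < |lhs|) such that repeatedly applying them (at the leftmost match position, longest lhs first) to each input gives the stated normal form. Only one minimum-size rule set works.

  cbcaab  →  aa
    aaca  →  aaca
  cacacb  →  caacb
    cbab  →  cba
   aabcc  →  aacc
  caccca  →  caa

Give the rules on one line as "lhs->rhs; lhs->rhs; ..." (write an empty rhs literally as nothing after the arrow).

  | cbcaab => aab => aa
  | aaca
  | cacacb => caacb
  | cbab => cba

ab->a; cac->ca; cbc->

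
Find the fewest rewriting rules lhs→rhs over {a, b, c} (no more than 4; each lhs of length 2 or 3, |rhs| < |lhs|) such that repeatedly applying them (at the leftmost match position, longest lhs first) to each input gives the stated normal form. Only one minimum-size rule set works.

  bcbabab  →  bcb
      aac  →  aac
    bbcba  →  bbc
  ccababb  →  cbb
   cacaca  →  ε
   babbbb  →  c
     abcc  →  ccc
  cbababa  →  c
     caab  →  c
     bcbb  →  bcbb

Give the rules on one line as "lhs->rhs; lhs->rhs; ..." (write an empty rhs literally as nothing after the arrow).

ab->c; ba->; bbb->a; ca->

  | bcbabab => bcbab => bcb
  | aac
  | bbcba => bbc
  | ccababb => cbabb => cbb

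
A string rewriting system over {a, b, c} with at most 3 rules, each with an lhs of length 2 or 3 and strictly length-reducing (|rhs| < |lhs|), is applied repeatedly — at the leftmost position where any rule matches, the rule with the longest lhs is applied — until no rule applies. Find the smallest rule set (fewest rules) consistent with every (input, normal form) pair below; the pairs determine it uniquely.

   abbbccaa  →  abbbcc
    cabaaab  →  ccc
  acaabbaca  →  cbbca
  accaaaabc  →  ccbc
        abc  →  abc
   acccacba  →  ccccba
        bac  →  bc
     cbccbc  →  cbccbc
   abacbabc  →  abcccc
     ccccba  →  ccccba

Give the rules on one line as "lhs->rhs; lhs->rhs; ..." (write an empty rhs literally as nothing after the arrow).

aa->; ac->c; bab->cc

  | abbbccaa => abbbcc
  | cabaaab => cabab => cacc => ccc
  | acaabbaca => caabbaca => cbbaca => cbbca
  | accaaaabc => ccaaaabc => ccaabc => ccbc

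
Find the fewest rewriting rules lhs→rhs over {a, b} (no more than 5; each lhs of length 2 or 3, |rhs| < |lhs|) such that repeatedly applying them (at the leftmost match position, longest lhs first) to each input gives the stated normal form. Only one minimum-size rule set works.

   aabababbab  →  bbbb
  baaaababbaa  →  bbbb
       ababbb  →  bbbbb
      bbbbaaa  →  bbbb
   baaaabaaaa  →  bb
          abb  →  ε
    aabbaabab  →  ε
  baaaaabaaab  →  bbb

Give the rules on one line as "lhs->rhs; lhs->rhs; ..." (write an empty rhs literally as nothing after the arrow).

  | aabababbab => abbbabbab => babbab => bbbab => bbbb
  | baaaababbaa => baaababbaa => baababbaa => bababbaa => bbabbaa => bbbbaa => bbbba => bbbb
  | ababbb => bbbbb
  | bbbbaaa => bbbbaa => bbbba => bbbb

ab->; aba->bb; abb->; ba->b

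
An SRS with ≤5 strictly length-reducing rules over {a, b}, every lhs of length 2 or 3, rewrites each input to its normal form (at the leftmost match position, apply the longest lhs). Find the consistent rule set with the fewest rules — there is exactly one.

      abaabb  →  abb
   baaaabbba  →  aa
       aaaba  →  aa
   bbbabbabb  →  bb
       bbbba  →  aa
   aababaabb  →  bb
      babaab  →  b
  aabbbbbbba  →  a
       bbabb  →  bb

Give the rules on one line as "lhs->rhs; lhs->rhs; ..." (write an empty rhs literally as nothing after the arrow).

aab->b; ba->a; bab->; bbb->a

  | abaabb => aaabb => abb
  | baaaabbba => aaaabbba => aabbba => bbba => aa
  | aaaba => aba => aa
  | bbbabbabb => aabbabb => bbabb => bb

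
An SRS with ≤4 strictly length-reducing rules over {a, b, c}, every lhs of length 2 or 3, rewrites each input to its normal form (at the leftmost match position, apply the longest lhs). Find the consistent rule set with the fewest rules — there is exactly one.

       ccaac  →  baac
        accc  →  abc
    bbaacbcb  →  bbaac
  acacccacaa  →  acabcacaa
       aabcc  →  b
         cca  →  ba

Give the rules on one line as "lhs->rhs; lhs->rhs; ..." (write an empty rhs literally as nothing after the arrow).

  | ccaac => baac
  | accc => abc
  | bbaacbcb => bbaac
  | acacccacaa => acabcacaa

aab->; bcb->; cc->b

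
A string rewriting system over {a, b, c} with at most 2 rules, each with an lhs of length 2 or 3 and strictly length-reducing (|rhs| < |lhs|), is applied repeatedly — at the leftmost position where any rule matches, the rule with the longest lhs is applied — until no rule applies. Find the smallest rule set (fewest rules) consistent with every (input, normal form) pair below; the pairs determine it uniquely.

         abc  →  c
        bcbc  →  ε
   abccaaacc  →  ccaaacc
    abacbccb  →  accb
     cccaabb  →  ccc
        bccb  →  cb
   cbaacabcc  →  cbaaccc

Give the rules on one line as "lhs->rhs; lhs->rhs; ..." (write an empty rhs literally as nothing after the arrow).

  | abc => c
  | bcbc => bc => ε
  | abccaaacc => ccaaacc
  | abacbccb => acbccb => accb

ab->; bc->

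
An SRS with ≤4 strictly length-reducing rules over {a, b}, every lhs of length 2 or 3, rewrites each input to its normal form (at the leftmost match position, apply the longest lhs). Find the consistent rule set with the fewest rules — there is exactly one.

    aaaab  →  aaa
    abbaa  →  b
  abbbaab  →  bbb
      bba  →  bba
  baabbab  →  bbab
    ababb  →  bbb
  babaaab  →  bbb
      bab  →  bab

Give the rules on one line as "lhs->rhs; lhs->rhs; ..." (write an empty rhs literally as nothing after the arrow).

aab->a; aba->ab; abb->bb; baa->

  | aaaab => aaa
  | abbaa => bbaa => b
  | abbbaab => bbbaab => bbb
  | bba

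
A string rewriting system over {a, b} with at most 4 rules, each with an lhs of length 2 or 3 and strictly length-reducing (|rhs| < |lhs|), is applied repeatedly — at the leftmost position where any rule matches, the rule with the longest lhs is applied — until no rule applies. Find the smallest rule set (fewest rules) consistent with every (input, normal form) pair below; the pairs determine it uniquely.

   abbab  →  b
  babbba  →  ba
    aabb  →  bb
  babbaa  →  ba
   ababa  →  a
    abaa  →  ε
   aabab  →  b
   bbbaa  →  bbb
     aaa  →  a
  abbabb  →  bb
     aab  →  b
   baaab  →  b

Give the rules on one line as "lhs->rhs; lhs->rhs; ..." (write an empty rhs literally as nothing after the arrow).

  | abbab => aab => b
  | babbba => baba => ba
  | aabb => bb
  | babbaa => baaa => ba

aa->; ab->; abb->a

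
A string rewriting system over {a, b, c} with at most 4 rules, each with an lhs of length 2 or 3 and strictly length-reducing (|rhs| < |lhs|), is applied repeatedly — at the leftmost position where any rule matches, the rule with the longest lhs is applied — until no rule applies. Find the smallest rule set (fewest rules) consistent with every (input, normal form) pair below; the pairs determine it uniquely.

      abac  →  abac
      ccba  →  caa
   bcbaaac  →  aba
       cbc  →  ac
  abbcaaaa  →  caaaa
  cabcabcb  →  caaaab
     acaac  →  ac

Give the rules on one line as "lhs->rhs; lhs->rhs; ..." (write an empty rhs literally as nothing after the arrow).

  | abac
  | ccba => caa
  | bcbaaac => abaaac => aba
  | cbc => ac

aac->; abb->; bc->a; cb->a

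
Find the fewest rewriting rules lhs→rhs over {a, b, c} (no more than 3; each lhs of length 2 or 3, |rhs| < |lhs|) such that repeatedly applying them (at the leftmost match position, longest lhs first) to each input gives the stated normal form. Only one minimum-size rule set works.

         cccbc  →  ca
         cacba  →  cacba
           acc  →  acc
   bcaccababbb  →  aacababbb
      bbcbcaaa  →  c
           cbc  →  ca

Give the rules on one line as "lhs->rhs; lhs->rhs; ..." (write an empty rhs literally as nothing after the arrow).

aaa->c; bc->a; cca->ca

  | cccbc => ccca => cca => ca
  | cacba
  | acc
  | bcaccababbb => aaccababbb => aacababbb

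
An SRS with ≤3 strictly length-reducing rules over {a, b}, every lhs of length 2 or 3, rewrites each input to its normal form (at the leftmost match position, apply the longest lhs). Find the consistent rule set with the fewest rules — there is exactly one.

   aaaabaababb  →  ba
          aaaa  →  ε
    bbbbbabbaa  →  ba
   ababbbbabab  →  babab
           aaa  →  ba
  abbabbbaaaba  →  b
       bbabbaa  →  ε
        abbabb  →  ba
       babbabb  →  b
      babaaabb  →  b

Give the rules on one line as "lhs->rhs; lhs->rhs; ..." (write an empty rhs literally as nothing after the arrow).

  | aaaabaababb => baabaababb => bbbaababb => baababb => bbbabb => babb => ba
  | aaaa => baa => bb => ε
  | bbbbbabbaa => bbbabbaa => babbaa => baaaa => bbaa => aaa => ba
  | ababbbbabab => ababbabab => abaaabab => abbabab => aaabab => babab

aa->b; bb->; bba->aa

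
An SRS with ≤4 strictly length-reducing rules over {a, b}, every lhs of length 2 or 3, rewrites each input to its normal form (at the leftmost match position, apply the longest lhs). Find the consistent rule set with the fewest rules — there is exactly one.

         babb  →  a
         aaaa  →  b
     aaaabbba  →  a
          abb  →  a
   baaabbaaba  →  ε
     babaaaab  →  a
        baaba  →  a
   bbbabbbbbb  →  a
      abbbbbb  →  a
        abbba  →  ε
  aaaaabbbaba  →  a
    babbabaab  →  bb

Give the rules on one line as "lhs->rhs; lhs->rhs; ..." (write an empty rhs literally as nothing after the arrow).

aa->b; ab->a; aba->; ba->a

  | babb => abb => ab => a
  | aaaa => baa => aa => b
  | aaaabbba => baabbba => aabbba => bbbba => bbba => bba => ba => a
  | abb => ab => a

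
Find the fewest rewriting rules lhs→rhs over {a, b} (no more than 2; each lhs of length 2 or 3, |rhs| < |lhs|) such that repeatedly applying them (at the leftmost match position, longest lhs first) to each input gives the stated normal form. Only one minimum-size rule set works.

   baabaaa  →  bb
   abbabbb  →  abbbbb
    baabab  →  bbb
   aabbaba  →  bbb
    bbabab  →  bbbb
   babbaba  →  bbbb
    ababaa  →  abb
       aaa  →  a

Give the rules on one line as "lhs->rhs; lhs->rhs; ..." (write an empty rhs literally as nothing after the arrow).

  | baabaaa => babaaa => bbaaa => bbaa => bba => bb
  | abbabbb => abbbbb
  | baabab => babab => bbab => bbb
  | aabbaba => bbaba => bbba => bbb

aa->; ba->b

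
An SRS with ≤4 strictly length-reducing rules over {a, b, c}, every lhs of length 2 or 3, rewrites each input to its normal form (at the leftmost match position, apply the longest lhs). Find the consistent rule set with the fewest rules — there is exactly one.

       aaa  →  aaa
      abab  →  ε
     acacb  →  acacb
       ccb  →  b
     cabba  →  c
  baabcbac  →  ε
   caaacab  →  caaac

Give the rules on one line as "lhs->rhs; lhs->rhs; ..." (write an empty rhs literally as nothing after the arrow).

ab->; ba->; cc->

  | aaa
  | abab => ab => ε
  | acacb
  | ccb => b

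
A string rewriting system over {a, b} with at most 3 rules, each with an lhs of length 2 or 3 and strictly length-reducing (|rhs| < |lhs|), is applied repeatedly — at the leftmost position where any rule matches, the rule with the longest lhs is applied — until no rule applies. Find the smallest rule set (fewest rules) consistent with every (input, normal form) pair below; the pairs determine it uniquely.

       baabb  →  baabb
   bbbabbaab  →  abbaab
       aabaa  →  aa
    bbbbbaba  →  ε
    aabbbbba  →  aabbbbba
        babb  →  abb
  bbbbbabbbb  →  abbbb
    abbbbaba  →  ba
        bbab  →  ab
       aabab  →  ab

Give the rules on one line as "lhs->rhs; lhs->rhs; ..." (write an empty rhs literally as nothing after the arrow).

aba->; bab->ab

  | baabb
  | bbbabbaab => bbabbaab => babbaab => abbaab
  | aabaa => aa
  | bbbbbaba => bbbbaba => bbbaba => bbaba => baba => aba => ε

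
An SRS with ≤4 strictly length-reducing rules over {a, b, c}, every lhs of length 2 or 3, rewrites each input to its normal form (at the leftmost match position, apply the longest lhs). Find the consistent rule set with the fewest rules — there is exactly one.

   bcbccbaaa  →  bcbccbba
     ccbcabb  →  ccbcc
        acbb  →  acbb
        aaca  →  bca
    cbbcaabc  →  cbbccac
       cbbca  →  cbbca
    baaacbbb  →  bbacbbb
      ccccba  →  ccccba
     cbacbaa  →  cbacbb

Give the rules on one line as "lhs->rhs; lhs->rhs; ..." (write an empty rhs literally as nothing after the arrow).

  | bcbccbaaa => bcbccbba
  | ccbcabb => ccbcc
  | acbb
  | aaca => bca

aa->b; aab->ca; abb->c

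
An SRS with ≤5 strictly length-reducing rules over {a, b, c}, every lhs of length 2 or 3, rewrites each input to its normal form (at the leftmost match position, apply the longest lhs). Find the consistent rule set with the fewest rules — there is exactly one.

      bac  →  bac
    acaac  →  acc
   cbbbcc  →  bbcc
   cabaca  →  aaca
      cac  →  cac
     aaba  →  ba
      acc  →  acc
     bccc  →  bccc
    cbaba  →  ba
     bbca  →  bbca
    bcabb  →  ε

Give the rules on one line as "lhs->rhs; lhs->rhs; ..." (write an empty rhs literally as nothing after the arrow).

ab->b; bab->; caa->c; cb->a

  | bac
  | acaac => acc
  | cbbbcc => abbcc => bbcc
  | cabaca => cbaca => aaca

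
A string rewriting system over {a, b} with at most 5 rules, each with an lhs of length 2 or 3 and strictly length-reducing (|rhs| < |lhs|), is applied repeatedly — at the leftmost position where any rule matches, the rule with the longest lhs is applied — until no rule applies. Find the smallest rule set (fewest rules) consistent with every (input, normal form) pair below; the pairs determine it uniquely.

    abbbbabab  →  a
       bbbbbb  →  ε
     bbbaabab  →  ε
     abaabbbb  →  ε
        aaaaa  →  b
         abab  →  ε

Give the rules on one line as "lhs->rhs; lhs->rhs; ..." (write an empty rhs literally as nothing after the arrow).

  | abbbbabab => abbbabab => abbabab => ababab => aabab => bbab => ab => a
  | bbbbbb => bbbb => bb => ε
  | bbbaabab => baabab => abab => aab => bb => ε
  | abaabbbb => aaabbbb => babbbb => bbbb => bb => ε

aa->b; ab->a; ba->; bb->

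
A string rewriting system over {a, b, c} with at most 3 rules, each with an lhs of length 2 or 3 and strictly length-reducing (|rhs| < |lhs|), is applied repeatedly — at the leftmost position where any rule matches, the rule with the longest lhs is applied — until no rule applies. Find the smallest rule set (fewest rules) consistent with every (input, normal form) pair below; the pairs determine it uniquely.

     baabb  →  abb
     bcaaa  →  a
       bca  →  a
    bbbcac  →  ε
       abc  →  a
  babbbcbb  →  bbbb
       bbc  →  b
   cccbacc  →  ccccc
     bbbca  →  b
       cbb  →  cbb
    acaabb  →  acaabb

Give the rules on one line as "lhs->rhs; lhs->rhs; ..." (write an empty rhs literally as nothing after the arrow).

  | baabb => abb
  | bcaaa => aaa => a
  | bca => a
  | bbbcac => bbac => bc => ε

aaa->a; ba->; bc->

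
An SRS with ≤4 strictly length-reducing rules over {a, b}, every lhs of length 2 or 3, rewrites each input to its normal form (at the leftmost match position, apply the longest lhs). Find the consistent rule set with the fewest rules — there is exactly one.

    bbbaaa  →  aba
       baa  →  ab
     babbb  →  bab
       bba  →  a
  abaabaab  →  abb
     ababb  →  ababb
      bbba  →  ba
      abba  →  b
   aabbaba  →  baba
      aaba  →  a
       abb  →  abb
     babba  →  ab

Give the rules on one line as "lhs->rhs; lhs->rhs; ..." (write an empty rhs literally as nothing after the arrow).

aa->b; baa->ab; bba->a; bbb->b

  | bbbaaa => baaa => aba
  | baa => ab
  | babbb => bab
  | bba => a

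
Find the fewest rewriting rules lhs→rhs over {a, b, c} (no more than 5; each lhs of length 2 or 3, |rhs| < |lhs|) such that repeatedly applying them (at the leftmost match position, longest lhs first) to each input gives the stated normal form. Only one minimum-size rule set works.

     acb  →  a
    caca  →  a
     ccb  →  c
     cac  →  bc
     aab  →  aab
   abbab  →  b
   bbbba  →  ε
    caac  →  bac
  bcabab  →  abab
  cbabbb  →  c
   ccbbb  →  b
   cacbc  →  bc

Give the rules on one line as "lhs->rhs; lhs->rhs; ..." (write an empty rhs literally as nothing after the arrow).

abb->cc; bb->a; ca->b; cb->

  | acb => a
  | caca => bca => bb => a
  | ccb => c
  | cac => bc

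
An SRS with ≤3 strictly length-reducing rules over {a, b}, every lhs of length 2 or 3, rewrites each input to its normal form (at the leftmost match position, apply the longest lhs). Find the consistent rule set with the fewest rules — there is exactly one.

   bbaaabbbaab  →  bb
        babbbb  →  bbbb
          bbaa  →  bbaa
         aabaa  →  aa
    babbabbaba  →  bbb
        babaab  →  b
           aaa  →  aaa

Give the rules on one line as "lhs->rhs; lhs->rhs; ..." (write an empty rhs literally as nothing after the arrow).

ab->; aba->

  | bbaaabbbaab => bbaabbaab => bbabaab => bbab => bb
  | babbbb => bbbb
  | bbaa
  | aabaa => aa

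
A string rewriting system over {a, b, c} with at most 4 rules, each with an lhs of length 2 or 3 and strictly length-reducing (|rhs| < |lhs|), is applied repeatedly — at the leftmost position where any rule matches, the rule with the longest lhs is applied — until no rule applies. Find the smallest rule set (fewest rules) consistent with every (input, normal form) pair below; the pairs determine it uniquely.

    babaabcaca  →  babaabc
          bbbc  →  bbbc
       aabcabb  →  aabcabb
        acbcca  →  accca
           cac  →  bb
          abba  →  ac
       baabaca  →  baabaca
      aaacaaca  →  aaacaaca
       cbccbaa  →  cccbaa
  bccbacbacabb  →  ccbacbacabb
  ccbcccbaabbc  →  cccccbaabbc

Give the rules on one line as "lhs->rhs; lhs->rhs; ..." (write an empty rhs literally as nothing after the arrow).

bba->c; bcc->cc; cac->bb

  | babaabcaca => babaabbba => babaabc
  | bbbc
  | aabcabb
  | acbcca => accca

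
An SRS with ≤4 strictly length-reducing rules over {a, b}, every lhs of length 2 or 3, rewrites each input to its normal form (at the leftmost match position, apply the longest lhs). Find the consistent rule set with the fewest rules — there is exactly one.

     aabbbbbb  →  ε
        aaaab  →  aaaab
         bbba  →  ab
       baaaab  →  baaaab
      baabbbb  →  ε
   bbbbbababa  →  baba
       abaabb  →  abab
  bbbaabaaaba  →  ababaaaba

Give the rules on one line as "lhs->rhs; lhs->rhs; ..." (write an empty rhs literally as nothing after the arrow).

  | aabbbbbb => abbbbb => bbbb => bbb => bb => ε
  | aaaab
  | bbba => bba => ab
  | baaaab

abb->b; bb->; bba->ab; bbb->bb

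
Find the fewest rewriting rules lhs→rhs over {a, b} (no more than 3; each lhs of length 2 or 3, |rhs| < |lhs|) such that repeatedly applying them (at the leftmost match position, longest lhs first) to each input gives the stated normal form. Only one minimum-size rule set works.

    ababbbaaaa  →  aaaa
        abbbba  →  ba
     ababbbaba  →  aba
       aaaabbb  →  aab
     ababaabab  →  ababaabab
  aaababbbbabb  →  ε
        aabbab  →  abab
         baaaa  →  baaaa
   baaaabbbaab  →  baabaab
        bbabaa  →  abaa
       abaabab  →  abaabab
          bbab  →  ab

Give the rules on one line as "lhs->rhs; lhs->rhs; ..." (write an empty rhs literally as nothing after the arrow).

abb->b; bb->

  | ababbbaaaa => abbbaaaa => bbaaaa => aaaa
  | abbbba => bbba => ba
  | ababbbaba => abbbaba => bbaba => aba
  | aaaabbb => aaabb => aab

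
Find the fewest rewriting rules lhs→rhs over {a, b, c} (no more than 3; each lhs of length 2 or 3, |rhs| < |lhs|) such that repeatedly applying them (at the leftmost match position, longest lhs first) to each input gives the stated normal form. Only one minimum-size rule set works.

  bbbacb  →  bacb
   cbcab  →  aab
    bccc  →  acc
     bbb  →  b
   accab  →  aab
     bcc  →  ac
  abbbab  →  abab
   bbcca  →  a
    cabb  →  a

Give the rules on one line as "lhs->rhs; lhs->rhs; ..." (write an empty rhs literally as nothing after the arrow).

  | bbbacb => bacb
  | cbcab => caab => aab
  | bccc => acc
  | bbb => b

bb->; bc->a; ca->a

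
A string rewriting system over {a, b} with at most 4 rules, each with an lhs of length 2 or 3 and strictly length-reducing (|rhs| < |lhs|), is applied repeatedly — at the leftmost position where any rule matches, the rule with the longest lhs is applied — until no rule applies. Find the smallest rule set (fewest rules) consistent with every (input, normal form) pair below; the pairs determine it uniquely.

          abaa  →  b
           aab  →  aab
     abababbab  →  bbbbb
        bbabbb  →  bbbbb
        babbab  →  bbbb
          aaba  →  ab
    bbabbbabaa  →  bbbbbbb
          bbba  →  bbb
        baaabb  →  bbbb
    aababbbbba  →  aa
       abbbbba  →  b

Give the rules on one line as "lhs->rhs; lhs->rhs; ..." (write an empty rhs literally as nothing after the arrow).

  | abaa => ba => b
  | aab
  | abababbab => bbabbab => bbbbab => bbbbb
  | bbabbb => bbbbb

aba->b; abb->a; ba->b; baa->bb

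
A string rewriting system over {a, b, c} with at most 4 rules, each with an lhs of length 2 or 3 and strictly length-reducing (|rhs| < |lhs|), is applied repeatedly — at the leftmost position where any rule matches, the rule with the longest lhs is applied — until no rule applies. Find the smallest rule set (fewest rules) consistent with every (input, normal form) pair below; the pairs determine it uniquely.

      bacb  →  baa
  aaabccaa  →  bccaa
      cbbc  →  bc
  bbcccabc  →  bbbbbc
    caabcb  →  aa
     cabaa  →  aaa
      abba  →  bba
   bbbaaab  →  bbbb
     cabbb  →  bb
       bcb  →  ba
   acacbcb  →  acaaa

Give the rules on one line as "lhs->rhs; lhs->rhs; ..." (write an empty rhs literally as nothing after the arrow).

ab->b; cb->a; ccc->bb

  | bacb => baa
  | aaabccaa => aabccaa => abccaa => bccaa
  | cbbc => abc => bc
  | bbcccabc => bbbbabc => bbbbbc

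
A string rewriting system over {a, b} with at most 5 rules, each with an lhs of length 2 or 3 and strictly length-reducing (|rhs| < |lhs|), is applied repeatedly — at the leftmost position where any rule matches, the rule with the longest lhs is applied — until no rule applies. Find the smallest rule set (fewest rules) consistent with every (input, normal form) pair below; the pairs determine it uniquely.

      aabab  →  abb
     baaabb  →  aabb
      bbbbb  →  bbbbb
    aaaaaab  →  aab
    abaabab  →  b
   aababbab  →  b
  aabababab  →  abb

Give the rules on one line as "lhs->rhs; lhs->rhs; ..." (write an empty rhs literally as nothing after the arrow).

  | aabab => abb
  | baaabb => aabb
  | bbbbb
  | aaaaaab => aaaaab => aaaab => aaab => aab

aaa->aa; aba->b; ba->; bba->aa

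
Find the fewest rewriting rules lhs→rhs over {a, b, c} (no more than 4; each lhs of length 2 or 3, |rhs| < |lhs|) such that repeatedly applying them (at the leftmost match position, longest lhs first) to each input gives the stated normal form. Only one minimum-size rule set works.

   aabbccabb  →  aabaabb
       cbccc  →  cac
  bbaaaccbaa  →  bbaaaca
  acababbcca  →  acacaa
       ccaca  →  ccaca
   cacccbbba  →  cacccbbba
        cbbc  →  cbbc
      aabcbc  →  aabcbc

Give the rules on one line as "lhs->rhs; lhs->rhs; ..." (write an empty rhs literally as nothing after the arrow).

bab->c; bcc->a; cba->

  | aabbccabb => aabaabb
  | cbccc => cac
  | bbaaaccbaa => bbaaaca
  | acababbcca => acacbcca => acacaa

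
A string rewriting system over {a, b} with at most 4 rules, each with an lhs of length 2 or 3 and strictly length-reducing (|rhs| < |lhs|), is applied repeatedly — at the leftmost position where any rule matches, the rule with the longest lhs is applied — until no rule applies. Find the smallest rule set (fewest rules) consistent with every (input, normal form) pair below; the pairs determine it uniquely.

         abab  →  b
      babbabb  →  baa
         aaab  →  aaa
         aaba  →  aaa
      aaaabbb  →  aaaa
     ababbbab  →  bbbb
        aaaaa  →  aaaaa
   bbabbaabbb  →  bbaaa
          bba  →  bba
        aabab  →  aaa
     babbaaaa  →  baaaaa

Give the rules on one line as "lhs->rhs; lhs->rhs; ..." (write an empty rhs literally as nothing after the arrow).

aab->aa; ab->b; aba->; abb->a

  | abab => b
  | babbabb => baabb => baab => baa
  | aaab => aaa
  | aaba => aaa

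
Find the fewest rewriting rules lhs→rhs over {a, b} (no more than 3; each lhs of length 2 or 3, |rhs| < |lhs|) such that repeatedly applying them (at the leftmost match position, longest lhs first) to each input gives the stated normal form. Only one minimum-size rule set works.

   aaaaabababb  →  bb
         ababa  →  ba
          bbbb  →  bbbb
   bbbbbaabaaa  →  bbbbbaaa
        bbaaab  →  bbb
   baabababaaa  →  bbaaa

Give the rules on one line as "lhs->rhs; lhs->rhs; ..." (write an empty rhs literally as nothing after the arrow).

ab->b; aba->

  | aaaaabababb => aaaababb => aaabb => aabb => abb => bb
  | ababa => ba
  | bbbb
  | bbbbbaabaaa => bbbbbaaa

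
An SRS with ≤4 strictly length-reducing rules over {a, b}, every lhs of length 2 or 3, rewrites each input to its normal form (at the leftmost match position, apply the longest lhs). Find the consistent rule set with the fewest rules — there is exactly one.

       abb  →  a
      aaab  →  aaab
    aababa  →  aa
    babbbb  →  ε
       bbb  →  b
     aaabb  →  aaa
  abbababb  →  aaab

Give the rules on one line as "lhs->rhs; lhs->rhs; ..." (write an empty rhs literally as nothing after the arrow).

  | abb => a
  | aaab
  | aababa => aaba => aa
  | babbbb => bbbb => bb => ε

ba->; bb->; bba->ab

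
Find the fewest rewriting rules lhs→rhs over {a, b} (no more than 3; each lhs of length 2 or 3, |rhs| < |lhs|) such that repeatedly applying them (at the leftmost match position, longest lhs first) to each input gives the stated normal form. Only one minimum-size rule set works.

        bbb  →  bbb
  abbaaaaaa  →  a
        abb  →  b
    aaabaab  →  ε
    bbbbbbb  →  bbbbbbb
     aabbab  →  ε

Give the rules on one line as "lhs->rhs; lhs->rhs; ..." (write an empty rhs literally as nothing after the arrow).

  | bbb
  | abbaaaaaa => baaaaaa => aaaaaa => aaaaa => aaaa => aaa => aa => a
  | abb => b
  | aaabaab => aabaab => abaab => aab => ab => ε

aa->a; ab->; ba->a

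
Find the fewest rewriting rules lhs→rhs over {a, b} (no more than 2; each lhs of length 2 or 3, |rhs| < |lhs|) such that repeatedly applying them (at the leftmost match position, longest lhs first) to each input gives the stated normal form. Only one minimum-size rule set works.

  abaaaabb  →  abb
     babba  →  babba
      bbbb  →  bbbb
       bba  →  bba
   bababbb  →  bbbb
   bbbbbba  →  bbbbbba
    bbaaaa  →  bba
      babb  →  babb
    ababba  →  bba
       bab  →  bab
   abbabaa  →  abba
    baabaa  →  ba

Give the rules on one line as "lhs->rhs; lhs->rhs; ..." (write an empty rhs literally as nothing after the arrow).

aa->a; aba->

  | abaaaabb => aaabb => aabb => abb
  | babba
  | bbbb
  | bba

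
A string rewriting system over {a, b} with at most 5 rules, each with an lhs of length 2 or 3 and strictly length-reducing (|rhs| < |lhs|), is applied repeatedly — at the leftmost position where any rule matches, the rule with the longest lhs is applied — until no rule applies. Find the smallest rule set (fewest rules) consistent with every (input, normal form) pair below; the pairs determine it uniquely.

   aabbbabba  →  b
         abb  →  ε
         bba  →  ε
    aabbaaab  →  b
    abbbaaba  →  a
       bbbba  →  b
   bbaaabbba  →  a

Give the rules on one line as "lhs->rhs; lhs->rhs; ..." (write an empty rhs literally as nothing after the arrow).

  | aabbbabba => bbbabba => ababba => abba => aaa => b
  | abb => aa => ε
  | bba => aa => ε
  | aabbaaab => bbaaab => aaaab => bab => b

aa->; aaa->b; ba->; bb->a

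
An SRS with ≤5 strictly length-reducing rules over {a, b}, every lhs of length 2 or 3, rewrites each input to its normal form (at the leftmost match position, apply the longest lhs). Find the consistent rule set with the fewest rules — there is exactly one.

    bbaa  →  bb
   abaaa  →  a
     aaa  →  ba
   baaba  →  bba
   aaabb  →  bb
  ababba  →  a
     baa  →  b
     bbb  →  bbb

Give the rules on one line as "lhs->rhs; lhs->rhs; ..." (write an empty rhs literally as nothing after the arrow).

  | bbaa => bb
  | abaaa => abba => a
  | aaa => ba
  | baaba => bba

aa->; aaa->ba; abb->; bab->b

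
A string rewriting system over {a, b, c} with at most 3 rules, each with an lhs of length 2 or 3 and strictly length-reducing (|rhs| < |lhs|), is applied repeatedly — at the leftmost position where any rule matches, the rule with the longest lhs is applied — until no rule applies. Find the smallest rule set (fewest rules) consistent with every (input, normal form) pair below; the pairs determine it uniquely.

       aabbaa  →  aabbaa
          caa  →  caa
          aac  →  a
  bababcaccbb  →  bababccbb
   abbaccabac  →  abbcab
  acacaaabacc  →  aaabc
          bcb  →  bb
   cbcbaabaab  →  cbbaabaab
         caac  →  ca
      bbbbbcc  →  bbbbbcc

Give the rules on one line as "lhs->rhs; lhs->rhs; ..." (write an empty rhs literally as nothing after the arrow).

  | aabbaa
  | caa
  | aac => a
  | bababcaccbb => bababccbb

ac->; bcb->bb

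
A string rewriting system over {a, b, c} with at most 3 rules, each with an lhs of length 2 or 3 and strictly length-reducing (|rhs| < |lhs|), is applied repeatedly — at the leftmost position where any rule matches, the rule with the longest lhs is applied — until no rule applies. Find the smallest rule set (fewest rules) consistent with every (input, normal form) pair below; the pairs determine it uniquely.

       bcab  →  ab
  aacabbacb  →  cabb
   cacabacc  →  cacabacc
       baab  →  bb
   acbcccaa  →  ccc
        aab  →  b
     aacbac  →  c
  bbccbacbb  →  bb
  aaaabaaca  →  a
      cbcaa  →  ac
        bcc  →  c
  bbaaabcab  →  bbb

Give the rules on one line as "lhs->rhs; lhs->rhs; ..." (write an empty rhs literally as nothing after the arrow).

aa->; bc->; cb->a

  | bcab => ab
  | aacabbacb => cabbacb => cabbaa => cabb
  | cacabacc
  | baab => bb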